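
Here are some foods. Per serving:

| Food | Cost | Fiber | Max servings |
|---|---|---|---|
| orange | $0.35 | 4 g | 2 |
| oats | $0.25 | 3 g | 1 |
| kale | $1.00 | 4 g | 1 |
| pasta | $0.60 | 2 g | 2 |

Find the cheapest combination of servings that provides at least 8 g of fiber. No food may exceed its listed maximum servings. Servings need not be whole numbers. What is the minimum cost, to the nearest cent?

$0.69

Cost per g of fiber: oats $0.0833, orange $0.0875, kale $0.2500, pasta $0.3000.
Take 1 serving of oats: +3.0 g fiber for $0.25 (total $0.25, still need 5.0 g).
Take 1.25 servings of orange: +5.0 g fiber for $0.44 (total $0.69, still need 0.0 g).
Filling from the cheapest source first is optimal under one linear minimum: $0.69.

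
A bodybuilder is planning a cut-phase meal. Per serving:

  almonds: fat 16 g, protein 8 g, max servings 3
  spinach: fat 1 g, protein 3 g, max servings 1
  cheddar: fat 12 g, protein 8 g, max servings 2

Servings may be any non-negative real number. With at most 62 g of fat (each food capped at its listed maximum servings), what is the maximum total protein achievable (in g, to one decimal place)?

Protein per g fat: spinach 3, cheddar 0.6667, almonds 0.5.
Take 1 serving of spinach: uses 1 g fat, +3.0 g protein (running total 3.0 g).
Take 2 servings of cheddar: uses 24 g fat, +16.0 g protein (running total 19.0 g).
Take 2.312 servings of almonds: uses 37 g fat, +18.5 g protein (running total 37.5 g).
Filling greedily by protein-per-g fat is optimal for one linear limit, giving 37.5 g.

37.5 g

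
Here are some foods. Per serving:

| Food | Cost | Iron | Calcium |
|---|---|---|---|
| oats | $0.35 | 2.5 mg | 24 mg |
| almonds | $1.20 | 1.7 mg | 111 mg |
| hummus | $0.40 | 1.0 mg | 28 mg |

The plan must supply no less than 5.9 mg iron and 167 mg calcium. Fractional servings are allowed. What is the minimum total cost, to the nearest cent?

Two binding constraints pin down two serving amounts, so the optimal mix uses at most two foods. The candidates are each food alone (scaled to the tighter of iron/calcium) and each pair with both constraints tight.
oats only: max(5.9/2.5, 167/24) = 6.958 servings → $2.44.
almonds only: max(5.9/1.7, 167/111) = 3.471 servings → $4.16.
hummus only: max(5.9/1.0, 167/28) = 5.964 servings → $2.39.
oats + almonds with both tight: 1.567 servings and 1.166 servings → $1.95.
oats + hummus: intersection lies outside the first quadrant.
almonds + hummus with both tight: 0.02839 servings and 5.852 servings → $2.37.
The minimum over all feasible corners is $1.95.

$1.95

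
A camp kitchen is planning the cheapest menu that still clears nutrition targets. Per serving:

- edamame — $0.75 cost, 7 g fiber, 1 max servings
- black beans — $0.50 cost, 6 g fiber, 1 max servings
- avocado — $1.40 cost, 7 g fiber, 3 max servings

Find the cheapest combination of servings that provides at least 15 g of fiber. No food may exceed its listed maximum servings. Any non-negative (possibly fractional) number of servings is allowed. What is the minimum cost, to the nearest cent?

$1.65

Cost per g of fiber: black beans $0.0833, edamame $0.1071, avocado $0.2000.
Take 1 serving of black beans: +6.0 g fiber for $0.50 (total $0.50, still need 9.0 g).
Take 1 serving of edamame: +7.0 g fiber for $0.75 (total $1.25, still need 2.0 g).
Take 0.2857 servings of avocado: +2.0 g fiber for $0.40 (total $1.65, still need 0.0 g).
Greedy by cheapest-per-g is optimal for a single linear constraint, so the minimum cost is $1.65.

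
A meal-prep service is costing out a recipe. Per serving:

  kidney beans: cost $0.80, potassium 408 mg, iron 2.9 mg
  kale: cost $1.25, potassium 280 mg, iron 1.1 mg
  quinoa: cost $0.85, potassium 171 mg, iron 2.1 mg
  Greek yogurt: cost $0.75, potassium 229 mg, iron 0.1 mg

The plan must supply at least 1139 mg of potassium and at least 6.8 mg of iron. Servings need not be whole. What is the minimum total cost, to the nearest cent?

At the optimum either one food covers both requirements or two foods hit both targets exactly; no other combination can be cheaper.
kidney beans only: max(1139/408, 6.8/2.9) = 2.792 servings → $2.23.
kale only: max(1139/280, 6.8/1.1) = 6.182 servings → $7.73.
quinoa only: max(1139/171, 6.8/2.1) = 6.661 servings → $5.66.
Greek yogurt only: max(1139/229, 6.8/0.1) = 68 servings → $51.00.
kidney beans + kale with both tight: 1.793 servings and 1.456 servings → $3.25.
kidney beans + quinoa: the both-tight solution has a negative serving — not a feasible corner.
kidney beans + Greek yogurt with both tight: 2.316 servings and 0.8482 servings → $2.49.
kale + quinoa with both tight: 3.074 servings and 1.628 servings → $5.23.
kale + Greek yogurt: the both-tight solution has a negative serving — not a feasible corner.
quinoa + Greek yogurt with both tight: 3.112 servings and 2.65 servings → $4.63.
Cheapest feasible corner: $2.23.

$2.23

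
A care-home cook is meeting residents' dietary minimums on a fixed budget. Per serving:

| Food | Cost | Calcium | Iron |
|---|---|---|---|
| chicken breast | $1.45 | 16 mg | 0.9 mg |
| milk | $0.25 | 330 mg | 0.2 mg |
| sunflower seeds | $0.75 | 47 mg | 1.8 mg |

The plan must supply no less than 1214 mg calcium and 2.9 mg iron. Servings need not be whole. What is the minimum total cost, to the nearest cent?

Minimising a linear cost over {calcium ≥ 1214, iron ≥ 2.9, servings ≥ 0} — the optimum is at a vertex, using one or two foods.
chicken breast only: max(1214/16, 2.9/0.9) = 75.88 servings → $110.02.
milk only: max(1214/330, 2.9/0.2) = 14.5 servings → $3.62.
sunflower seeds only: max(1214/47, 2.9/1.8) = 25.83 servings → $19.37.
chicken breast + milk with both tight: 2.431 servings and 3.561 servings → $4.42.
chicken breast + sunflower seeds: intersection lies outside the first quadrant.
milk + sunflower seeds with both tight: 3.505 servings and 1.222 servings → $1.79.
The minimum over all feasible corners is $1.79.

$1.79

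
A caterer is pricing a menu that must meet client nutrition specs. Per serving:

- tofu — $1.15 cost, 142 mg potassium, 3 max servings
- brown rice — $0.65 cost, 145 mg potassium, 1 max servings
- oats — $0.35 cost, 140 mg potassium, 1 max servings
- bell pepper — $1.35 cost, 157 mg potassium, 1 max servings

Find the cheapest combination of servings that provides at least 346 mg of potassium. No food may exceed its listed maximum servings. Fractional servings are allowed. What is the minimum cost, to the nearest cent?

$1.49

Cost per mg of potassium: oats $0.0025, brown rice $0.0045, tofu $0.0081, bell pepper $0.0086.
Take 1 serving of oats: +140.0 mg potassium for $0.35 (total $0.35, still need 206.0 mg).
Take 1 serving of brown rice: +145.0 mg potassium for $0.65 (total $1.00, still need 61.0 mg).
Take 0.4296 servings of tofu: +61.0 mg potassium for $0.49 (total $1.49, still need 0.0 mg).
Greedy by cheapest-per-mg is optimal for a single linear constraint, so the minimum cost is $1.49.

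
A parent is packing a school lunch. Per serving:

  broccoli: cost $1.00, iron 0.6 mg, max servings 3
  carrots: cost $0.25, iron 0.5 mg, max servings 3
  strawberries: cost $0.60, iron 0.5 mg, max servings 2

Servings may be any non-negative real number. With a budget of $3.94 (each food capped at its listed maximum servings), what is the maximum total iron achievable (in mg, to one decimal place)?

3.7 mg

Iron per dollar: carrots 2, strawberries 0.8333, broccoli 0.6.
Take 3 servings of carrots: spends $0.75, +1.5 mg iron (running total 1.5 mg).
Take 2 servings of strawberries: spends $1.20, +1.0 mg iron (running total 2.5 mg).
Take 1.99 servings of broccoli: spends $1.99, +1.2 mg iron (running total 3.7 mg).
Greedy by best ratio exhausts the cost allowance optimally: 3.7 mg.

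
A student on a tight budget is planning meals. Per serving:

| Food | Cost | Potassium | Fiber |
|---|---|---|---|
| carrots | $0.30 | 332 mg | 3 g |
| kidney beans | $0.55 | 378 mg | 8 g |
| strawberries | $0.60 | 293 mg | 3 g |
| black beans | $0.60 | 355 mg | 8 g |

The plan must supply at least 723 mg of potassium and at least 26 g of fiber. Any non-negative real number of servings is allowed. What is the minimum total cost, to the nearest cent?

carrots only: max(723/332, 26/3) = 8.667 servings → $2.60.
kidney beans only: max(723/378, 26/8) = 3.25 servings → $1.79.
strawberries only: max(723/293, 26/3) = 8.667 servings → $5.20.
black beans only: max(723/355, 26/8) = 3.25 servings → $1.95.
carrots + kidney beans with both targets exact would need a negative amount; discard.
carrots + strawberries: the both-tight solution has a negative serving — not a feasible corner.
carrots + black beans: intersection lies outside the first quadrant.
kidney beans + strawberries: the both-tight solution has a negative serving — not a feasible corner.
kidney beans + black beans: intersection lies outside the first quadrant.
strawberries + black beans: the both-tight solution has a negative serving — not a feasible corner.
The minimum over all feasible corners is $1.79.

$1.79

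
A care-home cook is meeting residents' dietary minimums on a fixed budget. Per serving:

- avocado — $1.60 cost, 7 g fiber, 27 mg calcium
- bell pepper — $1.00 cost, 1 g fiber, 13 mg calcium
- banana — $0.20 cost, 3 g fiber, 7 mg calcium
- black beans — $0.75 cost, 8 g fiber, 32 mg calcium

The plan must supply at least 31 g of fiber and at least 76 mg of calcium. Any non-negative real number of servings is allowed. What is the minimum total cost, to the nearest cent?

Compare the cost at each extreme point of the feasible region.
avocado only: max(31/7, 76/27) = 4.429 servings → $7.09.
bell pepper only: max(31/1, 76/13) = 31 servings → $31.00.
banana only: max(31/3, 76/7) = 10.86 servings → $2.17.
black beans only: max(31/8, 76/32) = 3.875 servings → $2.91.
avocado + bell pepper: the both-tight solution has a negative serving — not a feasible corner.
avocado + banana with both tight: 0.3438 servings and 9.531 servings → $2.46.
avocado + black beans with both targets exact would need a negative amount; discard.
bell pepper + banana with both tight: 0.3438 servings and 10.22 servings → $2.39.
bell pepper + black beans: the both-tight solution has a negative serving — not a feasible corner.
banana + black beans with both tight: 9.6 servings and 0.275 servings → $2.13.
The minimum over all feasible corners is $2.13.

$2.13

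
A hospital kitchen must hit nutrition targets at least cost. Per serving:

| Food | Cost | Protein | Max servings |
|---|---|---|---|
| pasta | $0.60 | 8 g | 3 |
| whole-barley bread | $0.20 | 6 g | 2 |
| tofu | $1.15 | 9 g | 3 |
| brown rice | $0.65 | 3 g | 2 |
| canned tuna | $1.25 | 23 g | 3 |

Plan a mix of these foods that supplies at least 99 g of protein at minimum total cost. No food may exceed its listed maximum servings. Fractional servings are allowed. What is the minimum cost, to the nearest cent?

$5.50

Cost per g of protein: whole-barley bread $0.0333, canned tuna $0.0543, pasta $0.0750, tofu $0.1278, brown rice $0.2167.
Take 2 servings of whole-barley bread: +12.0 g protein for $0.40 (total $0.40, still need 87.0 g).
Take 3 servings of canned tuna: +69.0 g protein for $3.75 (total $4.15, still need 18.0 g).
Take 2.25 servings of pasta: +18.0 g protein for $1.35 (total $5.50, still need 0.0 g).
Filling from the cheapest source first is optimal under one linear minimum: $5.50.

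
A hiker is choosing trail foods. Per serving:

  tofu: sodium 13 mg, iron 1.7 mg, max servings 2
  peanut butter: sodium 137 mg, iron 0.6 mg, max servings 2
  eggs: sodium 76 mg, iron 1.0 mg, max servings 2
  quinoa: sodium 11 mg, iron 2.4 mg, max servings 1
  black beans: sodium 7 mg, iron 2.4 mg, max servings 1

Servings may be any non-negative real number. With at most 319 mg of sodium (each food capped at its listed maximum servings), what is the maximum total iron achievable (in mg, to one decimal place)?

Iron per mg sodium: black beans 0.3429, quinoa 0.2182, tofu 0.1308, eggs 0.01316, peanut butter 0.00438.
Take 1 serving of black beans: uses 7 mg sodium, +2.4 mg iron (running total 2.4 mg).
Take 1 serving of quinoa: uses 11 mg sodium, +2.4 mg iron (running total 4.8 mg).
Take 2 servings of tofu: uses 26 mg sodium, +3.4 mg iron (running total 8.2 mg).
Take 2 servings of eggs: uses 152 mg sodium, +2.0 mg iron (running total 10.2 mg).
Take 0.8978 servings of peanut butter: uses 123 mg sodium, +0.5 mg iron (running total 10.7 mg).
Greedy by best ratio exhausts the sodium allowance optimally: 10.7 mg.

10.7 mg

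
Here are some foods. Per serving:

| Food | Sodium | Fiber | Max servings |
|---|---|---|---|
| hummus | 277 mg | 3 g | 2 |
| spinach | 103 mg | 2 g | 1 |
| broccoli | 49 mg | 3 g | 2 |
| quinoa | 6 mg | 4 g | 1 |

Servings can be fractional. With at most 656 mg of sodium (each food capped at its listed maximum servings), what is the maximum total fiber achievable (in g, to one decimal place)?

16.9 g

Fiber per mg sodium: quinoa 0.6667, broccoli 0.06122, spinach 0.01942, hummus 0.01083.
Take 1 serving of quinoa: uses 6 mg sodium, +4.0 g fiber (running total 4.0 g).
Take 2 servings of broccoli: uses 98 mg sodium, +6.0 g fiber (running total 10.0 g).
Take 1 serving of spinach: uses 103 mg sodium, +2.0 g fiber (running total 12.0 g).
Take 1.621 servings of hummus: uses 449 mg sodium, +4.9 g fiber (running total 16.9 g).
Greedy by best ratio exhausts the sodium allowance optimally: 16.9 g.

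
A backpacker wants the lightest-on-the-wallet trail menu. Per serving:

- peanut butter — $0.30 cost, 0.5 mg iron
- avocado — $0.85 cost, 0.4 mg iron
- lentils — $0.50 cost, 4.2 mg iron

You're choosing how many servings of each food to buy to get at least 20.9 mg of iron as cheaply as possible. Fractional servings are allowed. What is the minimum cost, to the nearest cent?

$2.49

Cost per mg of iron: lentils $0.1190, peanut butter $0.6000, avocado $2.1250.
With no serving limits, use only lentils: 20.9 mg / 4.2 mg = 4.976 servings × $0.50 = $2.49.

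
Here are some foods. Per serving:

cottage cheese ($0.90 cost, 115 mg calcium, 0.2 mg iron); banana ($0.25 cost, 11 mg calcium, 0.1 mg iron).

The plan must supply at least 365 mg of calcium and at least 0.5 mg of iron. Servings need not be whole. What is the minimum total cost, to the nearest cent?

Minimising a linear cost over {calcium ≥ 365, iron ≥ 0.5, servings ≥ 0} — the optimum is at a vertex, using one or two foods.
cottage cheese only: max(365/115, 0.5/0.2) = 3.174 servings → $2.86.
banana only: max(365/11, 0.5/0.1) = 33.18 servings → $8.30.
cottage cheese + banana with both targets exact would need a negative amount; discard.
Cheapest feasible corner: $2.86.

$2.86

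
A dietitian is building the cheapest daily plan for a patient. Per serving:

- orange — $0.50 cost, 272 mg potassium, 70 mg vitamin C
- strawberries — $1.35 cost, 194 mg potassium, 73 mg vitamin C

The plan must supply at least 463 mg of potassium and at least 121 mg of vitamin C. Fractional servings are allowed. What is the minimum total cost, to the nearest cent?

$0.86

orange only: max(463/272, 121/70) = 1.729 servings → $0.86.
strawberries only: max(463/194, 121/73) = 2.387 servings → $3.22.
orange + strawberries with both tight: 1.645 servings and 0.07999 servings → $0.93.
Cheapest feasible corner: $0.86.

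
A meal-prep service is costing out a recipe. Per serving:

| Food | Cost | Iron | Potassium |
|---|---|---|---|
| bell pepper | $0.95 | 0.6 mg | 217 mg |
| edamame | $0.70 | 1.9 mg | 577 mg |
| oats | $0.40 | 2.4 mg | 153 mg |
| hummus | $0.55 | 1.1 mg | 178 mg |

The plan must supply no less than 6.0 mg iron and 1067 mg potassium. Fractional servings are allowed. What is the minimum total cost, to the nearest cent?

A basic optimal solution has at most two foods positive. Try each food alone and each pair with both targets met exactly.
bell pepper only: max(6.0/0.6, 1067/217) = 10 servings → $9.50.
edamame only: max(6.0/1.9, 1067/577) = 3.158 servings → $2.21.
oats only: max(6.0/2.4, 1067/153) = 6.974 servings → $2.79.
hummus only: max(6.0/1.1, 1067/178) = 5.994 servings → $3.30.
bell pepper + edamame: intersection lies outside the first quadrant.
bell pepper + oats with both tight: 3.829 servings and 1.543 servings → $4.25.
bell pepper + hummus with both tight: 0.8014 servings and 5.017 servings → $3.52.
edamame + oats with both tight: 1.502 servings and 1.311 servings → $1.58.
edamame + hummus with both tight: 0.3565 servings and 4.839 servings → $2.91.
oats + hummus: the both-tight solution has a negative serving — not a feasible corner.
The minimum over all feasible corners is $1.58.

$1.58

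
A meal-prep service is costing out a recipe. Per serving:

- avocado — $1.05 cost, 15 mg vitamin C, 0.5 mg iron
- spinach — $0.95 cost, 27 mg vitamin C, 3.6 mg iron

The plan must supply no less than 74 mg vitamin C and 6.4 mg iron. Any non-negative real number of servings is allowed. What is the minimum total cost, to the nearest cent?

Check every corner: each single food scaled to meet both minima, and each pair solved so both constraints bind.
avocado only: max(74/15, 6.4/0.5) = 12.8 servings → $13.44.
spinach only: max(74/27, 6.4/3.6) = 2.741 servings → $2.60.
avocado + spinach with both tight: 2.311 servings and 1.457 servings → $3.81.
The minimum over all feasible corners is $2.60.

$2.60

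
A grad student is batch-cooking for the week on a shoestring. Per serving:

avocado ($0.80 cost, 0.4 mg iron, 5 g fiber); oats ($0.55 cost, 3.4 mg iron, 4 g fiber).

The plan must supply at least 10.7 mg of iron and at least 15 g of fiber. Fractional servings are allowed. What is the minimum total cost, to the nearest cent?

At the optimum either one food covers both requirements or two foods hit both targets exactly; no other combination can be cheaper.
avocado only: max(10.7/0.4, 15/5) = 26.75 servings → $21.40.
oats only: max(10.7/3.4, 15/4) = 3.75 servings → $2.06.
avocado + oats with both tight: 0.5325 servings and 3.084 servings → $2.12.
So the least-cost plan costs $2.06.

$2.06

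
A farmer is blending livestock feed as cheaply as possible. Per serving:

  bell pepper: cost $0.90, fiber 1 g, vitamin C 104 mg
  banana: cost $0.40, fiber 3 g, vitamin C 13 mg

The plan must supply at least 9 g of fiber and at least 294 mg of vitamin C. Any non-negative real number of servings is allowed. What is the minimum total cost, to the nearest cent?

$3.16

The cheapest plan sits at a corner of the feasible region — with two constraints it uses at most two foods.
bell pepper only: max(9/1, 294/104) = 9 servings → $8.10.
banana only: max(9/3, 294/13) = 22.62 servings → $9.05.
bell pepper + banana with both tight: 2.559 servings and 2.147 servings → $3.16.
So the least-cost plan costs $3.16.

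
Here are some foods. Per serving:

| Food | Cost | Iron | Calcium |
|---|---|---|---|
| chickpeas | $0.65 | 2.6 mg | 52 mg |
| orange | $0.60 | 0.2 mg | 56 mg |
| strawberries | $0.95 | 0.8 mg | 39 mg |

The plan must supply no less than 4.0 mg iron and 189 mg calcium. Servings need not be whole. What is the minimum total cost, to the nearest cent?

This is a tiny linear program; its minimum lies at a vertex of the feasible set. List the vertices and price them.
chickpeas only: max(4.0/2.6, 189/52) = 3.635 servings → $2.36.
orange only: max(4.0/0.2, 189/56) = 20 servings → $12.00.
strawberries only: max(4.0/0.8, 189/39) = 5 servings → $4.75.
chickpeas + orange with both tight: 1.377 servings and 2.096 servings → $2.15.
chickpeas + strawberries with both tight: 0.08027 servings and 4.739 servings → $4.55.
orange + strawberries with both targets exact would need a negative amount; discard.
Cheapest feasible corner: $2.15.

$2.15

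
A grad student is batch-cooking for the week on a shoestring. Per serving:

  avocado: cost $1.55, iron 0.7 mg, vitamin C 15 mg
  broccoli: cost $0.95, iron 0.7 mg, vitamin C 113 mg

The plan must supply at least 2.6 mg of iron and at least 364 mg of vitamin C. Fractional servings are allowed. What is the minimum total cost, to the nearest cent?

Two binding constraints pin down two serving amounts, so the optimal mix uses at most two foods. The candidates are each food alone (scaled to the tighter of iron/vitamin C) and each pair with both constraints tight.
avocado only: max(2.6/0.7, 364/15) = 24.27 servings → $37.61.
broccoli only: max(2.6/0.7, 364/113) = 3.714 servings → $3.53.
avocado + broccoli with both tight: 0.5685 servings and 3.146 servings → $3.87.
So the least-cost plan costs $3.53.

$3.53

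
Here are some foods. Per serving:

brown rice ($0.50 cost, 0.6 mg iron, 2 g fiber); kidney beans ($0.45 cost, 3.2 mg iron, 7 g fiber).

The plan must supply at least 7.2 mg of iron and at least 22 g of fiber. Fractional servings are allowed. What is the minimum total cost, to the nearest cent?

$1.41

Minimising a linear cost over {iron ≥ 7.2, fiber ≥ 22, servings ≥ 0} — the optimum is at a vertex, using one or two foods.
brown rice only: max(7.2/0.6, 22/2) = 12 servings → $6.00.
kidney beans only: max(7.2/3.2, 22/7) = 3.143 servings → $1.41.
brown rice + kidney beans with both tight: 9.091 servings and 0.5455 servings → $4.79.
Cheapest feasible corner: $1.41.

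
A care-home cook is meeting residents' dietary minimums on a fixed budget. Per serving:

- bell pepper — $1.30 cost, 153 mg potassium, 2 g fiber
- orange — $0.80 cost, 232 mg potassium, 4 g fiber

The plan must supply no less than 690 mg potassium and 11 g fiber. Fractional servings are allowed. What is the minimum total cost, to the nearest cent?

This is a tiny linear program; its minimum lies at a vertex of the feasible set. List the vertices and price them.
bell pepper only: max(690/153, 11/2) = 5.5 servings → $7.15.
orange only: max(690/232, 11/4) = 2.974 servings → $2.38.
bell pepper + orange with both tight: 1.405 servings and 2.047 servings → $3.46.
So the least-cost plan costs $2.38.

$2.38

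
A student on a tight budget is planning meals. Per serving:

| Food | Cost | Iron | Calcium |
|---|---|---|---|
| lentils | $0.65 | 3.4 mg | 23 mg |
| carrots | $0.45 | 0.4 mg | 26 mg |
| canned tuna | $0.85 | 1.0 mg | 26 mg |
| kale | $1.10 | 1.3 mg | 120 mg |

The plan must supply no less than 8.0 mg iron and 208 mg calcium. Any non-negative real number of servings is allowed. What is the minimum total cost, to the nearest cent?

A basic optimal solution has at most two foods positive. Try each food alone and each pair with both targets met exactly.
lentils only: max(8.0/3.4, 208/23) = 9.043 servings → $5.88.
carrots only: max(8.0/0.4, 208/26) = 20 servings → $9.00.
canned tuna only: max(8.0/1.0, 208/26) = 8 servings → $6.80.
kale only: max(8.0/1.3, 208/120) = 6.154 servings → $6.77.
lentils + carrots with both tight: 1.576 servings and 6.606 servings → $4.00.
lentils + canned tuna with both tight: 0 servings and 8 servings → $6.80.
lentils + kale with both tight: 1.824 servings and 1.384 servings → $2.71.
carrots + canned tuna with both tight: 0 servings and 8 servings → $6.80.
carrots + kale: the both-tight solution has a negative serving — not a feasible corner.
canned tuna + kale with both tight: 8 servings and 0 servings → $6.80.
Cheapest feasible corner: $2.71.

$2.71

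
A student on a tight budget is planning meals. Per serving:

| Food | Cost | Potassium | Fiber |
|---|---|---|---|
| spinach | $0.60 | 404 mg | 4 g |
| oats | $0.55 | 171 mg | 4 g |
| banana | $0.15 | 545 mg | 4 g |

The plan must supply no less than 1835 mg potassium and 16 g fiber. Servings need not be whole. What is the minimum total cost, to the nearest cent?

At the optimum either one food covers both requirements or two foods hit both targets exactly; no other combination can be cheaper.
spinach only: max(1835/404, 16/4) = 4.542 servings → $2.73.
oats only: max(1835/171, 16/4) = 10.73 servings → $5.90.
banana only: max(1835/545, 16/4) = 4 servings → $0.60.
spinach + oats: intersection lies outside the first quadrant.
spinach + banana with both tight: 2.447 servings and 1.553 servings → $1.70.
oats + banana with both tight: 0.9225 servings and 3.078 servings → $0.97.
The minimum over all feasible corners is $0.60.

$0.60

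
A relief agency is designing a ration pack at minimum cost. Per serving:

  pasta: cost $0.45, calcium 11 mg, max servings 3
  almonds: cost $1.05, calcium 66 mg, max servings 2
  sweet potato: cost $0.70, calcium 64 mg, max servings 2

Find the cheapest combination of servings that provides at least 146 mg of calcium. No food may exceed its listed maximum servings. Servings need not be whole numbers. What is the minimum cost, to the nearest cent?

$1.69

Cost per mg of calcium: sweet potato $0.0109, almonds $0.0159, pasta $0.0409.
Take 2 servings of sweet potato: +128.0 mg calcium for $1.40 (total $1.40, still need 18.0 mg).
Take 0.2727 servings of almonds: +18.0 mg calcium for $0.29 (total $1.69, still need 0.0 mg).
Filling from the cheapest source first is optimal under one linear minimum: $1.69.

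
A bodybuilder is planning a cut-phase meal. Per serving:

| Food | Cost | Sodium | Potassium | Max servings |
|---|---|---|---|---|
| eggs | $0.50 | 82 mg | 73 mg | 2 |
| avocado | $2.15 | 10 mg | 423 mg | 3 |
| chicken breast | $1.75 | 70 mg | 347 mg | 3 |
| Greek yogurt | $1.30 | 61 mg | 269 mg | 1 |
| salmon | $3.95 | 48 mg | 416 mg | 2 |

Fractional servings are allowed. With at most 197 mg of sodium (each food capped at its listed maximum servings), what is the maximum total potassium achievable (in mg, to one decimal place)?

2453.0 mg

Potassium per mg sodium: avocado 42.3, salmon 8.667, chicken breast 4.957, Greek yogurt 4.41, eggs 0.8902.
Take 3 servings of avocado: uses 30 mg sodium, +1269.0 mg potassium (running total 1269.0 mg).
Take 2 servings of salmon: uses 96 mg sodium, +832.0 mg potassium (running total 2101.0 mg).
Take 1.014 servings of chicken breast: uses 71 mg sodium, +352.0 mg potassium (running total 2453.0 mg).
Greedy by best ratio exhausts the sodium allowance optimally: 2453.0 mg.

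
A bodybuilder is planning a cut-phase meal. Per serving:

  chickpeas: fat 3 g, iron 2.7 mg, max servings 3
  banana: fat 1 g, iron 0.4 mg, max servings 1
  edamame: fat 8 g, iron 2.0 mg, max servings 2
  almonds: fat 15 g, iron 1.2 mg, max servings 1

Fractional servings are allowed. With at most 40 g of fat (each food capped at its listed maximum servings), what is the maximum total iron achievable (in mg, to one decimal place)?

13.6 mg

Iron per g fat: chickpeas 0.9, banana 0.4, edamame 0.25, almonds 0.08.
Take 3 servings of chickpeas: uses 9 g fat, +8.1 mg iron (running total 8.1 mg).
Take 1 serving of banana: uses 1 g fat, +0.4 mg iron (running total 8.5 mg).
Take 2 servings of edamame: uses 16 g fat, +4.0 mg iron (running total 12.5 mg).
Take 0.9333 servings of almonds: uses 14 g fat, +1.1 mg iron (running total 13.6 mg).
Greedy by best ratio exhausts the fat allowance optimally: 13.6 mg.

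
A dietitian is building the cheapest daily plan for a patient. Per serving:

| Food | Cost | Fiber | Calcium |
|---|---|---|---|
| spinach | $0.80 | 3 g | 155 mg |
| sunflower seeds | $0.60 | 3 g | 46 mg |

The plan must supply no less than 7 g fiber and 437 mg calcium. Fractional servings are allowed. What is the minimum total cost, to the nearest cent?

This is a tiny linear program; its minimum lies at a vertex of the feasible set. List the vertices and price them.
spinach only: max(7/3, 437/155) = 2.819 servings → $2.26.
sunflower seeds only: max(7/3, 437/46) = 9.5 servings → $5.70.
spinach + sunflower seeds with both targets exact would need a negative amount; discard.
The minimum over all feasible corners is $2.26.

$2.26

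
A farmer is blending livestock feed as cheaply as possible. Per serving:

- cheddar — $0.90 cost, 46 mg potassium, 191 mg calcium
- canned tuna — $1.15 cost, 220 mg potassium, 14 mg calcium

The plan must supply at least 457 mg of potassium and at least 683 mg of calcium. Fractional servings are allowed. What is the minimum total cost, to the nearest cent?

$4.68

For a min-cost LP with two ≥-constraints, a basic feasible solution has at most two positive variables.
cheddar only: max(457/46, 683/191) = 9.935 servings → $8.94.
canned tuna only: max(457/220, 683/14) = 48.79 servings → $56.10.
cheddar + canned tuna with both tight: 3.477 servings and 1.35 servings → $4.68.
The minimum over all feasible corners is $4.68.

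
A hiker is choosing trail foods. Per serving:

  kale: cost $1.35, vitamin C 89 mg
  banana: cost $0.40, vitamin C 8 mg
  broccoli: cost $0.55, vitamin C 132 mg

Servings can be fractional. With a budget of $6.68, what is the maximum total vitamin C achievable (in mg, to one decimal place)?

Vitamin C per dollar: broccoli 240, kale 65.93, banana 20.
With no serving limits, spend the whole cost allowance on broccoli: $6.68 / $0.55 × 132 mg = 1603.2 mg.

1603.2 mg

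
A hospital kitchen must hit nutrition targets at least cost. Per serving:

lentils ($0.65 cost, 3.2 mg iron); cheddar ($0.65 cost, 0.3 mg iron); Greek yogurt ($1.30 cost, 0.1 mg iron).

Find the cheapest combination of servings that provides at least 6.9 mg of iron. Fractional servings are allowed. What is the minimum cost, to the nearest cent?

Cost per mg of iron: lentils $0.2031, cheddar $2.1667, Greek yogurt $13.0000.
With no serving limits, use only lentils: 6.9 mg / 3.2 mg = 2.156 servings × $0.65 = $1.40.

$1.40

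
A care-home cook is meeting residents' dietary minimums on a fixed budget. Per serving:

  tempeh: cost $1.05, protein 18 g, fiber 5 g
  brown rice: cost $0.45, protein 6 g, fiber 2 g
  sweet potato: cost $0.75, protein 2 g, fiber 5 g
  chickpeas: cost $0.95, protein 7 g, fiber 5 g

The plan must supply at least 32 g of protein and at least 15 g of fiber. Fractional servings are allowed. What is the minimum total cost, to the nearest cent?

$2.74

For a min-cost LP with two ≥-constraints, a basic feasible solution has at most two positive variables.
tempeh only: max(32/18, 15/5) = 3 servings → $3.15.
brown rice only: max(32/6, 15/2) = 7.5 servings → $3.38.
sweet potato only: max(32/2, 15/5) = 16 servings → $12.00.
chickpeas only: max(32/7, 15/5) = 4.571 servings → $4.34.
tempeh + brown rice: intersection lies outside the first quadrant.
tempeh + sweet potato with both tight: 1.625 servings and 1.375 servings → $2.74.
tempeh + chickpeas with both tight: 1 serving and 2 servings → $2.95.
brown rice + sweet potato with both tight: 5 servings and 1 serving → $3.00.
brown rice + chickpeas with both tight: 3.438 servings and 1.625 servings → $3.09.
sweet potato + chickpeas with both targets exact would need a negative amount; discard.
So the least-cost plan costs $2.74.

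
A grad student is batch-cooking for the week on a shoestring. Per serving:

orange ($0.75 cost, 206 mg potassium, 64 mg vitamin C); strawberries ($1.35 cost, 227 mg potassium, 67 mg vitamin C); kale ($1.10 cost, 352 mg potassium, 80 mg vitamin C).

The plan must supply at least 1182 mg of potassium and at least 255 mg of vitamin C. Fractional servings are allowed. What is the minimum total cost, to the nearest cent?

$3.69

A basic optimal solution has at most two foods positive. Try each food alone and each pair with both targets met exactly.
orange only: max(1182/206, 255/64) = 5.738 servings → $4.30.
strawberries only: max(1182/227, 255/67) = 5.207 servings → $7.03.
kale only: max(1182/352, 255/80) = 3.358 servings → $3.69.
orange + strawberries with both targets exact would need a negative amount; discard.
orange + kale: the both-tight solution has a negative serving — not a feasible corner.
strawberries + kale: the both-tight solution has a negative serving — not a feasible corner.
So the least-cost plan costs $3.69.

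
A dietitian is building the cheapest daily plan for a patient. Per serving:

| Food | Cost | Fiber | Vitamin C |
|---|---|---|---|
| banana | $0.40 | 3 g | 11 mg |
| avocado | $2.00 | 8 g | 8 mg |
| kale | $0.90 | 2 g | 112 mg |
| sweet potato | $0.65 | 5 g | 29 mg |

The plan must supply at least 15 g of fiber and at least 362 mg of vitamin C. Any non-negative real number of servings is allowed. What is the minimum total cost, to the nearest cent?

This is a tiny linear program; its minimum lies at a vertex of the feasible set. List the vertices and price them.
banana only: max(15/3, 362/11) = 32.91 servings → $13.16.
avocado only: max(15/8, 362/8) = 45.25 servings → $90.50.
kale only: max(15/2, 362/112) = 7.5 servings → $6.75.
sweet potato only: max(15/5, 362/29) = 12.48 servings → $8.11.
banana + avocado: the both-tight solution has a negative serving — not a feasible corner.
banana + kale with both tight: 3.045 servings and 2.933 servings → $3.86.
banana + sweet potato: intersection lies outside the first quadrant.
avocado + kale with both tight: 1.086 servings and 3.155 servings → $5.01.
avocado + sweet potato: intersection lies outside the first quadrant.
kale + sweet potato with both tight: 2.739 servings and 1.904 servings → $3.70.
So the least-cost plan costs $3.70.

$3.70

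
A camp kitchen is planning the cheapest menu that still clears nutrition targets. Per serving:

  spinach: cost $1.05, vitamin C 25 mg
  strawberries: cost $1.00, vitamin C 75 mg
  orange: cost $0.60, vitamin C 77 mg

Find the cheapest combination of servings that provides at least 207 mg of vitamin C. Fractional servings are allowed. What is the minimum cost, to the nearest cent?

Cost per mg of vitamin C: orange $0.0078, strawberries $0.0133, spinach $0.0420.
With no serving limits, use only orange: 207 mg / 77 mg = 2.688 servings × $0.60 = $1.61.

$1.61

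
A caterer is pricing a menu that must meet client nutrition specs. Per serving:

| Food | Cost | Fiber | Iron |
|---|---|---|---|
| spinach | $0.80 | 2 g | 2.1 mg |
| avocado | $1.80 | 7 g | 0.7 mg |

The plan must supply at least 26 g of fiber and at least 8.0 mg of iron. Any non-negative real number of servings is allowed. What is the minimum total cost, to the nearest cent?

Check every corner: each single food scaled to meet both minima, and each pair solved so both constraints bind.
spinach only: max(26/2, 8.0/2.1) = 13 servings → $10.40.
avocado only: max(26/7, 8.0/0.7) = 11.43 servings → $20.57.
spinach + avocado with both tight: 2.842 servings and 2.902 servings → $7.50.
Cheapest feasible corner: $7.50.

$7.50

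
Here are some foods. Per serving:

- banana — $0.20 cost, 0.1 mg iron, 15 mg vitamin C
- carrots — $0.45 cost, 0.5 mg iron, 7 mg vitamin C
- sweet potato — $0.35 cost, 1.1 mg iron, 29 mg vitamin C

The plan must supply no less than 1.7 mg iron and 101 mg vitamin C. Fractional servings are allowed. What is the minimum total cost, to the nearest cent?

Minimising a linear cost over {iron ≥ 1.7, vitamin C ≥ 101, servings ≥ 0} — the optimum is at a vertex, using one or two foods.
banana only: max(1.7/0.1, 101/15) = 17 servings → $3.40.
carrots only: max(1.7/0.5, 101/7) = 14.43 servings → $6.49.
sweet potato only: max(1.7/1.1, 101/29) = 3.483 servings → $1.22.
banana + carrots with both tight: 5.676 servings and 2.265 servings → $2.15.
banana + sweet potato with both tight: 4.544 servings and 1.132 servings → $1.31.
carrots + sweet potato with both targets exact would need a negative amount; discard.
The minimum over all feasible corners is $1.22.

$1.22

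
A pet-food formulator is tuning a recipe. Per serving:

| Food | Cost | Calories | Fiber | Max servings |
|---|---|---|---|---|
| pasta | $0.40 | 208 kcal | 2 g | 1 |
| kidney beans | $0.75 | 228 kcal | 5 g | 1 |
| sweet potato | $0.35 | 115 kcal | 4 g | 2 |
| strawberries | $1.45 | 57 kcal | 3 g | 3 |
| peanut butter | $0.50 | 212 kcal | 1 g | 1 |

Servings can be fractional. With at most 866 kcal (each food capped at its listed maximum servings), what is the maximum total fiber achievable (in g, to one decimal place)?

Fiber per kcal: strawberries 0.05263, sweet potato 0.03478, kidney beans 0.02193, pasta 0.009615, peanut butter 0.004717.
Take 3 servings of strawberries: uses 171 kcal, +9.0 g fiber (running total 9.0 g).
Take 2 servings of sweet potato: uses 230 kcal, +8.0 g fiber (running total 17.0 g).
Take 1 serving of kidney beans: uses 228 kcal, +5.0 g fiber (running total 22.0 g).
Take 1 serving of pasta: uses 208 kcal, +2.0 g fiber (running total 24.0 g).
Take 0.1368 servings of peanut butter: uses 29 kcal, +0.1 g fiber (running total 24.1 g).
Greedy by best ratio exhausts the calories allowance optimally: 24.1 g.

24.1 g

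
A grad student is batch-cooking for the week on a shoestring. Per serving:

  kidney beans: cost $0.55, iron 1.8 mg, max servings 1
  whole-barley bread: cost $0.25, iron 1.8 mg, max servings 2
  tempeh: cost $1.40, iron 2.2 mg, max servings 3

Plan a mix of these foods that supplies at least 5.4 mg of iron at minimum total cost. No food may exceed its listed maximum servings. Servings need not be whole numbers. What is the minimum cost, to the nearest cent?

$1.05

Cost per mg of iron: whole-barley bread $0.1389, kidney beans $0.3056, tempeh $0.6364.
Take 2 servings of whole-barley bread: +3.6 mg iron for $0.50 (total $0.50, still need 1.8 mg).
Take 1 serving of kidney beans: +1.8 mg iron for $0.55 (total $1.05, still need 0.0 mg).
Greedy by cheapest-per-mg is optimal for a single linear constraint, so the minimum cost is $1.05.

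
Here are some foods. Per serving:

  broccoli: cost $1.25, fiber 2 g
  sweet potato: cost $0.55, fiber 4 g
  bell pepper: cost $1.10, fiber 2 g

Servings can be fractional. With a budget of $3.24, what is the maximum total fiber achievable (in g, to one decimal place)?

Fiber per dollar: sweet potato 7.273, bell pepper 1.818, broccoli 1.6.
With no serving limits, spend the whole cost allowance on sweet potato: $3.24 / $0.55 × 4 g = 23.6 g.

23.6 g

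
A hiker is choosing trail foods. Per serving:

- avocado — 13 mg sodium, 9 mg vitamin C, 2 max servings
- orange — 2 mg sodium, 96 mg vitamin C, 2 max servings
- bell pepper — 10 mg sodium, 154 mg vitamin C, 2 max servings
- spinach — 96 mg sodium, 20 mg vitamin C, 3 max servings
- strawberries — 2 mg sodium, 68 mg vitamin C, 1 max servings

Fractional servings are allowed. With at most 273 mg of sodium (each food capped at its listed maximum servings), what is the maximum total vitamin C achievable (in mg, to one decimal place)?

Vitamin C per mg sodium: orange 48, strawberries 34, bell pepper 15.4, avocado 0.6923, spinach 0.2083.
Take 2 servings of orange: uses 4 mg sodium, +192.0 mg vitamin C (running total 192.0 mg).
Take 1 serving of strawberries: uses 2 mg sodium, +68.0 mg vitamin C (running total 260.0 mg).
Take 2 servings of bell pepper: uses 20 mg sodium, +308.0 mg vitamin C (running total 568.0 mg).
Take 2 servings of avocado: uses 26 mg sodium, +18.0 mg vitamin C (running total 586.0 mg).
Take 2.302 servings of spinach: uses 221 mg sodium, +46.0 mg vitamin C (running total 632.0 mg).
Filling greedily by vitamin C-per-mg sodium is optimal for one linear limit, giving 632.0 mg.

632.0 mg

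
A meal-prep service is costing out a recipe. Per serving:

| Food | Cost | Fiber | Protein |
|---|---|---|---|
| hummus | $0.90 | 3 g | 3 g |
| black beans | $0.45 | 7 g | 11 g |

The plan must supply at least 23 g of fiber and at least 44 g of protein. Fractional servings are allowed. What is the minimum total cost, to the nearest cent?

Compare the cost at each extreme point of the feasible region.
hummus only: max(23/3, 44/3) = 14.67 servings → $13.20.
black beans only: max(23/7, 44/11) = 4 servings → $1.80.
hummus + black beans: the both-tight solution has a negative serving — not a feasible corner.
The minimum over all feasible corners is $1.80.

$1.80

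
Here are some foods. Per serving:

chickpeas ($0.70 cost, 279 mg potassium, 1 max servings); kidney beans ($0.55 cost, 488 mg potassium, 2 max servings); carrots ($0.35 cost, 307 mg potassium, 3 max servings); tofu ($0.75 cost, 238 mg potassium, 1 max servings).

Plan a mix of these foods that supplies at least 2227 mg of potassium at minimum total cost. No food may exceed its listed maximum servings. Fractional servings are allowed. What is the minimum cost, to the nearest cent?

Cost per mg of potassium: kidney beans $0.0011, carrots $0.0011, chickpeas $0.0025, tofu $0.0032.
Take 2 servings of kidney beans: +976.0 mg potassium for $1.10 (total $1.10, still need 1251.0 mg).
Take 3 servings of carrots: +921.0 mg potassium for $1.05 (total $2.15, still need 330.0 mg).
Take 1 serving of chickpeas: +279.0 mg potassium for $0.70 (total $2.85, still need 51.0 mg).
Take 0.2143 servings of tofu: +51.0 mg potassium for $0.16 (total $3.01, still need 0.0 mg).
Greedy by cheapest-per-mg is optimal for a single linear constraint, so the minimum cost is $3.01.

$3.01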